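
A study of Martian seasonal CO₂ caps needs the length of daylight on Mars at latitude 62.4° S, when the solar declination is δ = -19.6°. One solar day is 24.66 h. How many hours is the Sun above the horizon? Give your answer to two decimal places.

18.21 h

cos h₀ = −tan ϕ · tan δ = −tan(-62.4°) × tan(-19.600°) = -0.6811, so h₀ = 2.3201 rad = 132.93°.
Daylight = 2h₀/(2π) × 24.66 h = (2.3201/π) × 24.66 = 18.21 h.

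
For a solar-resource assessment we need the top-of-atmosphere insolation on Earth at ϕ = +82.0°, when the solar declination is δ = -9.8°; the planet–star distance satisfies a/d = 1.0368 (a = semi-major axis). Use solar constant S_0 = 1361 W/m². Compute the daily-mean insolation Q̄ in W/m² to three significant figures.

cos h₀ = −tan(+82.0°) tan(-9.800°) = 1.2290 ≥ 1 ⇒ polar night, h₀ = 0 and Q̄ = 0.
Inverse-square distance factor (a/d)² = 1.0368² = 1.074954.

Q̄ ≈ 0.00 W/m²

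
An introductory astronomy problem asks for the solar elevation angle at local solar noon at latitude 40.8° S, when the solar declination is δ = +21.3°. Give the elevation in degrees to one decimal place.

27.9°

At local noon the hour angle is zero, so the zenith angle equals |φ − δ| = |-40.8° − (+21.300°)| = 62.100°.
Elevation = 90° − 62.100° = 27.9°.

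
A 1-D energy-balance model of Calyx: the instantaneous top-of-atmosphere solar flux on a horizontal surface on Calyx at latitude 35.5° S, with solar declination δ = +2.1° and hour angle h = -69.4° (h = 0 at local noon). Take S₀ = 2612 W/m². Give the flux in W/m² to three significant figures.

692 W/m²

cos θ_z = sin φ sin δ + cos φ cos δ cos h = -0.021279 + 0.286247 = 0.264968.
Flux = S₀ · cos θ_z = 2612 × 0.264968 = 692.1 W/m².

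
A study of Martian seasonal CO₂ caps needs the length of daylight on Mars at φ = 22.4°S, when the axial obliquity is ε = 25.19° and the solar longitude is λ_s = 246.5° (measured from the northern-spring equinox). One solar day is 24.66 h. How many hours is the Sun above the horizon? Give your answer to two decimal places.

Solar declination: sin δ = sin ε · sin λ_s = sin 25.19° × sin 246.5° = -0.39032, so δ = -22.974°.
cos H₀ = −tan φ · tan δ = −tan(-22.4°) × tan(-22.974°) = -0.1747, so H₀ = 1.7464 rad = 100.06°.
Daylight = 2H₀/(2π) × 24.66 h = (1.7464/π) × 24.66 = 13.71 h.

13.71 h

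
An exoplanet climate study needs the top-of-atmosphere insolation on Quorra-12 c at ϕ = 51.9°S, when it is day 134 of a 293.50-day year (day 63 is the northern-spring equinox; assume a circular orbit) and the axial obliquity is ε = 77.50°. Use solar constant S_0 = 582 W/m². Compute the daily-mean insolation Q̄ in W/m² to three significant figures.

Solar longitude: L_s = 360° × (134 − 63)/293.50 = 87.087°.
sin δ = sin 77.50° × sin 87.087° = 0.97503, so δ = +77.170°.
cos h₀ = −tan(-51.9°) tan(+77.170°) = 5.6000 ≥ 1 ⇒ polar night, h₀ = 0 and Q̄ = 0.

Q̄ ≈ 0.00 W/m²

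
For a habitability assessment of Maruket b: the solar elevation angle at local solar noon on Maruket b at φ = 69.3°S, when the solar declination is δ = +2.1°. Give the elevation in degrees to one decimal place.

18.6°

At local noon the hour angle is zero, so the zenith angle equals |φ − δ| = |-69.3° − (+2.100°)| = 71.400°.
Elevation = 90° − 71.400° = 18.6°.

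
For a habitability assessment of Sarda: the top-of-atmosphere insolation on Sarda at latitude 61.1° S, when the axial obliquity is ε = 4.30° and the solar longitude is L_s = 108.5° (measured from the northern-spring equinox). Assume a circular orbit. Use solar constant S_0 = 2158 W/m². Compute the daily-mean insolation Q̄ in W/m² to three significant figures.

Q̄ ≈ 267 W/m²

Solar declination: sin δ = sin ε · sin L_s = sin 4.30° × sin 108.5° = 0.07110, so δ = +4.077°.
cos h₀ = −tan(-61.1°) tan(+4.077°) = 0.1291, h₀ = 1.4413 rad.
Bracket: h₀ sin ϕ sin δ + cos ϕ cos δ sin h₀ = 1.4413×-0.87546×0.07110 + 0.48328×0.99747×0.99163 = -0.089714 + 0.478022 = 0.388308.
Q̄ = (S_0/π) × [bracket] = (2158/π) × 0.388308 = 266.7 W/m².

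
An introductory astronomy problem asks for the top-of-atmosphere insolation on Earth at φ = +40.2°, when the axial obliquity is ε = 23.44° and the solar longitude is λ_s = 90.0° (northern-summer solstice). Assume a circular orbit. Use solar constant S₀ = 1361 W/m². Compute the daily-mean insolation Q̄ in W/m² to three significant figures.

Q̄ ≈ 499 W/m²

Solar declination: sin δ = sin ε · sin λ_s = sin 23.44° × sin 90.0° = 0.39779, so δ = +23.440°.
cos H₀ = −tan(+40.2°) tan(+23.440°) = -0.3664, H₀ = 1.9459 rad.
Bracket: H₀ sin φ sin δ + cos φ cos δ sin H₀ = 1.9459×0.64546×0.39779 + 0.76380×0.91748×0.93046 = 0.499624 + 0.652040 = 1.151664.
Q̄ = (S₀/π) × [bracket] = (1361/π) × 1.151664 = 498.9 W/m².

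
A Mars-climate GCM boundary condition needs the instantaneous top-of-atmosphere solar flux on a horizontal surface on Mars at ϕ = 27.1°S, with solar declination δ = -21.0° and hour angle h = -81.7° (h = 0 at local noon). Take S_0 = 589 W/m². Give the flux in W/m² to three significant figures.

cos θ_z = sin ϕ sin δ + cos ϕ cos δ cos h = 0.163253 + 0.119972 = 0.283225.
Flux = S_0 · cos θ_z = 589 × 0.283225 = 166.8 W/m².

167 W/m²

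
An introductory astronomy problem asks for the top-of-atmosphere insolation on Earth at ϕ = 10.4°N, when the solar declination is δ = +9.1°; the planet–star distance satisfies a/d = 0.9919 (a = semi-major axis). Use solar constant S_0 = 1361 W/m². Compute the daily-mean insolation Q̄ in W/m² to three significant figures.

Q̄ ≈ 433 W/m²

cos h₀ = −tan(+10.4°) tan(+9.100°) = -0.0294, h₀ = 1.6002 rad.
Bracket: h₀ sin ϕ sin δ + cos ϕ cos δ sin h₀ = 1.6002×0.18052×0.15816 + 0.98357×0.98741×0.99957 = 0.045687 + 0.970769 = 1.016456.
Inverse-square distance factor (a/d)² = 0.9919² = 0.983866.
Q̄ = (S_0/π) × 0.983866 × [bracket] = (1361/π) × 0.983866 × 1.016456 = 433.2 W/m².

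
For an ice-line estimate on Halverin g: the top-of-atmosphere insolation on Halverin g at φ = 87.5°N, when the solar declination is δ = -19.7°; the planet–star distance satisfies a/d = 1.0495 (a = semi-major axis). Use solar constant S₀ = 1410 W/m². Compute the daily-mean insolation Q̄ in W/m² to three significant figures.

Q̄ ≈ 0.00 W/m²

cos H₀ = −tan(+87.5°) tan(-19.700°) = 8.2007 ≥ 1 ⇒ polar night, H₀ = 0 and Q̄ = 0.
Inverse-square distance factor (a/d)² = 1.0495² = 1.101450.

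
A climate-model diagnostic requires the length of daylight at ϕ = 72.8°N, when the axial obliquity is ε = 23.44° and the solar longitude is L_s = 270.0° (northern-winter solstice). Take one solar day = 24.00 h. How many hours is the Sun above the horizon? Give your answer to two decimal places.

Solar declination: sin δ = sin ε · sin L_s = sin 23.44° × sin 270.0° = -0.39779, so δ = -23.440°.
cos h₀ = −tan ϕ · tan δ = 1.4006 ≥ 1, so the Sun never rises (polar night) and h₀ = 0.
Daylight = 2h₀/(2π) × 24.00 h = (0.0000/π) × 24.00 = 0.00 h.

0.00 h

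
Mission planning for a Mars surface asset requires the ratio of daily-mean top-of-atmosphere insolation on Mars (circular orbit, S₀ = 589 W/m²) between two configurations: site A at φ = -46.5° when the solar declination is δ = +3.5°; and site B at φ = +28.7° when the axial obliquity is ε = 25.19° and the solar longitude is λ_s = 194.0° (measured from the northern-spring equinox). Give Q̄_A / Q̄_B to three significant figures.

Q̄_A / Q̄_B ≈ 0.777

— Configuration A (φ=-46.5°):
cos H₀ = −tan(-46.5°) tan(+3.500°) = 0.0645, H₀ = 1.5063 rad.
Bracket: H₀ sin φ sin δ + cos φ cos δ sin H₀ = 1.5063×-0.72537×0.06105 + 0.68835×0.99813×0.99792 = -0.066705 + 0.685634 = 0.618929.
Q̄ = (S₀/π) × [bracket] = (589/π) × 0.618929 = 116.04 W/m².
— Configuration B (φ=+28.7°):
Solar declination: sin δ = sin ε · sin λ_s = sin 25.19° × sin 194.0° = -0.10297, so δ = -5.910°.
cos H₀ = −tan(+28.7°) tan(-5.910°) = 0.0567, H₀ = 1.5141 rad.
Bracket: H₀ sin φ sin δ + cos φ cos δ sin H₀ = 1.5141×0.48022×-0.10297 + 0.87715×0.99468×0.99839 = -0.074870 + 0.871079 = 0.796209.
Q̄ = (S₀/π) × [bracket] = (589/π) × 0.796209 = 149.28 W/m².
Ratio Q̄_A / Q̄_B = 116.04 / 149.28 = 0.7773.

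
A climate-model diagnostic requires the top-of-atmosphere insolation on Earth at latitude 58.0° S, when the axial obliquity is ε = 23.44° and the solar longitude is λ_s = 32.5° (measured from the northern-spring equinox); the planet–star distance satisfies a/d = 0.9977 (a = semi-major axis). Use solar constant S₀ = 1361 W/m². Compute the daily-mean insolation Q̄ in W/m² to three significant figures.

Solar declination: sin δ = sin ε · sin λ_s = sin 23.44° × sin 32.5° = 0.21373, so δ = +12.341°.
cos H₀ = −tan(-58.0°) tan(+12.341°) = 0.3501, H₀ = 1.2131 rad.
Bracket: H₀ sin φ sin δ + cos φ cos δ sin H₀ = 1.2131×-0.84805×0.21373 + 0.52992×0.97689×0.93670 = -0.219879 + 0.484905 = 0.265026.
Inverse-square distance factor (a/d)² = 0.9977² = 0.995405.
Q̄ = (S₀/π) × 0.995405 × [bracket] = (1361/π) × 0.995405 × 0.265026 = 114.3 W/m².

Q̄ ≈ 114 W/m²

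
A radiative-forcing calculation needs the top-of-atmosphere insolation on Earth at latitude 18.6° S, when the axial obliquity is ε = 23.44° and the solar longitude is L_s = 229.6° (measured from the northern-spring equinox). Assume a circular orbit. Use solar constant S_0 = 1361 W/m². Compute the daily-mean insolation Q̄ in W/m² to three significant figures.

Q̄ ≈ 459 W/m²

Solar declination: sin δ = sin ε · sin L_s = sin 23.44° × sin 229.6° = -0.30293, so δ = -17.634°.
cos h₀ = −tan(-18.6°) tan(-17.634°) = -0.1070, h₀ = 1.6780 rad.
Bracket: h₀ sin ϕ sin δ + cos ϕ cos δ sin h₀ = 1.6780×-0.31896×-0.30293 + 0.94777×0.95301×0.99426 = 0.162133 + 0.898050 = 1.060183.
Q̄ = (S_0/π) × [bracket] = (1361/π) × 1.060183 = 459.3 W/m².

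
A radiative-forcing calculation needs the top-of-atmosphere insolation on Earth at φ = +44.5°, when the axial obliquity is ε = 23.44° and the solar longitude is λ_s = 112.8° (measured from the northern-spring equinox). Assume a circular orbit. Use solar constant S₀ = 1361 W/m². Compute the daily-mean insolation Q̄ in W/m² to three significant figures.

Q̄ ≈ 484 W/m²

Solar declination: sin δ = sin ε · sin λ_s = sin 23.44° × sin 112.8° = 0.36671, so δ = +21.513°.
cos H₀ = −tan(+44.5°) tan(+21.513°) = -0.3873, H₀ = 1.9685 rad.
Bracket: H₀ sin φ sin δ + cos φ cos δ sin H₀ = 1.9685×0.70091×0.36671 + 0.71325×0.93034×0.92193 = 0.505965 + 0.611760 = 1.117725.
Q̄ = (S₀/π) × [bracket] = (1361/π) × 1.117725 = 484.2 W/m².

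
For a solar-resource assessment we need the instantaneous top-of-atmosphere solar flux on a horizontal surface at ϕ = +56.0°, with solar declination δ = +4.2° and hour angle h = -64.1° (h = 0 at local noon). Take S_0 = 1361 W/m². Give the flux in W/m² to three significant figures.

cos θ_z = sin ϕ sin δ + cos ϕ cos δ cos h = 0.060717 + 0.243601 = 0.304318.
Flux = S_0 · cos θ_z = 1361 × 0.304318 = 414.2 W/m².

414 W/m²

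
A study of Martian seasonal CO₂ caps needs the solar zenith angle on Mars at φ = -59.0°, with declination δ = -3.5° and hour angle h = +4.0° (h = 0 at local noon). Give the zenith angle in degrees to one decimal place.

cos θ_z = sin φ sin δ + cos φ cos δ cos h = 0.052329 + 0.512825 = 0.565154.
θ_z = arccos(0.565154) = 55.6°.

θ_z = 55.6°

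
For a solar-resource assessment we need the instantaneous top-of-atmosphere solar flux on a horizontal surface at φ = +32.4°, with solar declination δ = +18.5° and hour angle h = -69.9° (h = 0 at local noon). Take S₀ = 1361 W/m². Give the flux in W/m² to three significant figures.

606 W/m²

cos θ_z = sin φ sin δ + cos φ cos δ cos h = 0.170020 + 0.275167 = 0.445187.
Flux = S₀ · cos θ_z = 1361 × 0.445187 = 605.9 W/m².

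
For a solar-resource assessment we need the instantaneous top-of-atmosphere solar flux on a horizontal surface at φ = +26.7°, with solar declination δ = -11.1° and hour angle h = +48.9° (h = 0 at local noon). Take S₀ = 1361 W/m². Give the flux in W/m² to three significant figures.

667 W/m²

cos θ_z = sin φ sin δ + cos φ cos δ cos h = -0.086504 + 0.576294 = 0.489790.
Flux = S₀ · cos θ_z = 1361 × 0.489790 = 666.6 W/m².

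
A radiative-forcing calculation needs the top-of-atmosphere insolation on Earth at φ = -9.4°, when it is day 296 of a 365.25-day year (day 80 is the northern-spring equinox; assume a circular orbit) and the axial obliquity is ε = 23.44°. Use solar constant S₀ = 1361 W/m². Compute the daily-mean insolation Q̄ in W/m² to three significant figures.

Solar longitude: λ_s = 360° × (296 − 80)/365.25 = 212.895°.
sin δ = sin 23.44° × sin 212.895° = -0.21604, so δ = -12.477°.
cos H₀ = −tan(-9.4°) tan(-12.477°) = -0.0366, H₀ = 1.6074 rad.
Bracket: H₀ sin φ sin δ + cos φ cos δ sin H₀ = 1.6074×-0.16333×-0.21604 + 0.98657×0.97638×0.99933 = 0.056718 + 0.962622 = 1.019340.
Q̄ = (S₀/π) × [bracket] = (1361/π) × 1.019340 = 441.6 W/m².

Q̄ ≈ 442 W/m²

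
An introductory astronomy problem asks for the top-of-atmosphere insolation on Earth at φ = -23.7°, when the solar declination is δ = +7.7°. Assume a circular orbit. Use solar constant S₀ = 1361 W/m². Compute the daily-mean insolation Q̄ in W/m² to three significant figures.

Q̄ ≈ 357 W/m²

cos H₀ = −tan(-23.7°) tan(+7.700°) = 0.0594, H₀ = 1.5114 rad.
Bracket: H₀ sin φ sin δ + cos φ cos δ sin H₀ = 1.5114×-0.40195×0.13399 + 0.91566×0.99098×0.99824 = -0.081400 + 0.905804 = 0.824404.
Q̄ = (S₀/π) × [bracket] = (1361/π) × 0.824404 = 357.1 W/m².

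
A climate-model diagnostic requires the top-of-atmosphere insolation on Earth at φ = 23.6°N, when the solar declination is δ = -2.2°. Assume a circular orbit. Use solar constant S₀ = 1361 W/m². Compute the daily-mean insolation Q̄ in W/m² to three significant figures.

cos H₀ = −tan(+23.6°) tan(-2.200°) = 0.0168, H₀ = 1.5540 rad.
Bracket: H₀ sin φ sin δ + cos φ cos δ sin H₀ = 1.5540×0.40035×-0.03839 + 0.91636×0.99926×0.99986 = -0.023884 + 0.915554 = 0.891670.
Q̄ = (S₀/π) × [bracket] = (1361/π) × 0.891670 = 386.3 W/m².

Q̄ ≈ 386 W/m²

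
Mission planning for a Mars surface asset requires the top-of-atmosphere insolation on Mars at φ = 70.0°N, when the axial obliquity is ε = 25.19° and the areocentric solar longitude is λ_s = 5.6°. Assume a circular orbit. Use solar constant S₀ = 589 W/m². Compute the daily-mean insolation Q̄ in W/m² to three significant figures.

sin δ = sin 25.19° × sin 5.6° = 0.04153, so δ = +2.380°.
cos H₀ = −tan(+70.0°) tan(+2.380°) = -0.1142, H₀ = 1.6853 rad.
Bracket: H₀ sin φ sin δ + cos φ cos δ sin H₀ = 1.6853×0.93969×0.04153 + 0.34202×0.99914×0.99346 = 0.065769 + 0.339491 = 0.405260.
Q̄ = (S₀/π) × [bracket] = (589/π) × 0.405260 = 75.98 W/m².

Q̄ ≈ 76.0 W/m²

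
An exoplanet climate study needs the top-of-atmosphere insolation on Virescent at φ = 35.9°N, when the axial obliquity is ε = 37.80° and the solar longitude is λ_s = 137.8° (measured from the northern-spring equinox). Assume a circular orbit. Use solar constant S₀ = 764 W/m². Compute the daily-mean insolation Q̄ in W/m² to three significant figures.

Q̄ ≈ 281 W/m²

Solar declination: sin δ = sin ε · sin λ_s = sin 37.80° × sin 137.8° = 0.41170, so δ = +24.312°.
cos H₀ = −tan(+35.9°) tan(+24.312°) = -0.3270, H₀ = 1.9039 rad.
Bracket: H₀ sin φ sin δ + cos φ cos δ sin H₀ = 1.9039×0.58637×0.41170 + 0.81004×0.91132×0.94502 = 0.459618 + 0.697619 = 1.157237.
Q̄ = (S₀/π) × [bracket] = (764/π) × 1.157237 = 281.4 W/m².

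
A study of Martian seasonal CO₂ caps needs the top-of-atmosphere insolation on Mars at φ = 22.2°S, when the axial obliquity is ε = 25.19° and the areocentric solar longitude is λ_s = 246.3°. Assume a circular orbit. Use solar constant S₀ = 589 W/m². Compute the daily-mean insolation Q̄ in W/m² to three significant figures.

sin δ = sin 25.19° × sin 246.3° = -0.38973, so δ = -22.937°.
cos H₀ = −tan(-22.2°) tan(-22.937°) = -0.1727, H₀ = 1.7444 rad.
Bracket: H₀ sin φ sin δ + cos φ cos δ sin H₀ = 1.7444×-0.37784×-0.38973 + 0.92587×0.92093×0.98497 = 0.256873 + 0.839846 = 1.096719.
Q̄ = (S₀/π) × [bracket] = (589/π) × 1.096719 = 205.6 W/m².

Q̄ ≈ 206 W/m²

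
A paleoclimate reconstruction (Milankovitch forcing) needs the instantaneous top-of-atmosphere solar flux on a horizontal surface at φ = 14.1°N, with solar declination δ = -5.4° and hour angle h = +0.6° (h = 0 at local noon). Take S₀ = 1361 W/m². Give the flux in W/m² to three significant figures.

cos θ_z = sin φ sin δ + cos φ cos δ cos h = -0.022926 + 0.965515 = 0.942589.
Flux = S₀ · cos θ_z = 1361 × 0.942589 = 1283 W/m².

1.28e+03 W/m²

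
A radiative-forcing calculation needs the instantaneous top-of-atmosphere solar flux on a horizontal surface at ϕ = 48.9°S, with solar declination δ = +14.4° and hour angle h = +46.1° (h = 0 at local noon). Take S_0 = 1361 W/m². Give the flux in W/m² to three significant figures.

346 W/m²

cos θ_z = sin ϕ sin δ + cos ϕ cos δ cos h = -0.187404 + 0.441505 = 0.254101.
Flux = S_0 · cos θ_z = 1361 × 0.254101 = 345.8 W/m².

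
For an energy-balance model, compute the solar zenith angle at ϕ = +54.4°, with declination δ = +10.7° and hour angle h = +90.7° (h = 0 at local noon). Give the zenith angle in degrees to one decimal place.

θ_z = 81.7°

cos θ_z = sin ϕ sin δ + cos ϕ cos δ cos h = 0.150966 + -0.006988 = 0.143978.
θ_z = arccos(0.143978) = 81.7°.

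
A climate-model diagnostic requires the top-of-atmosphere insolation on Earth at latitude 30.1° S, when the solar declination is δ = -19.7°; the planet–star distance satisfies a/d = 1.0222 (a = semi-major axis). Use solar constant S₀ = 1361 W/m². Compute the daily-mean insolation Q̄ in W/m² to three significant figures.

Q̄ ≈ 497 W/m²

cos H₀ = −tan(-30.1°) tan(-19.700°) = -0.2076, H₀ = 1.7799 rad.
Bracket: H₀ sin φ sin δ + cos φ cos δ sin H₀ = 1.7799×-0.50151×-0.33710 + 0.86515×0.94147×0.97822 = 0.300908 + 0.796773 = 1.097681.
Inverse-square distance factor (a/d)² = 1.0222² = 1.044893.
Q̄ = (S₀/π) × 1.044893 × [bracket] = (1361/π) × 1.044893 × 1.097681 = 496.9 W/m².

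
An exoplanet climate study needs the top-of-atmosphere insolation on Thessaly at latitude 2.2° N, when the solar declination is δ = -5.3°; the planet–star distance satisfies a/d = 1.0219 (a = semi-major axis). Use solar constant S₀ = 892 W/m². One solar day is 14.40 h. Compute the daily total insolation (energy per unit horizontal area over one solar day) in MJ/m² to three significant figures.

15.2 MJ/m²

cos H₀ = −tan(+2.2°) tan(-5.300°) = 0.0036, H₀ = 1.5672 rad.
Bracket: H₀ sin φ sin δ + cos φ cos δ sin H₀ = 1.5672×0.03839×-0.09237 + 0.99926×0.99572×0.99999 = -0.005557 + 0.994973 = 0.989416.
Inverse-square distance factor (a/d)² = 1.0219² = 1.044280.
Q̄ = (S₀/π) × 1.044280 × [bracket] = (892/π) × 1.044280 × 0.989416 = 293.37 W/m².
Daily total = Q̄ × 14.40 h × 3600 s/h = 293.37 × 14.40 × 3600 / 10⁶ = 15.21 MJ/m².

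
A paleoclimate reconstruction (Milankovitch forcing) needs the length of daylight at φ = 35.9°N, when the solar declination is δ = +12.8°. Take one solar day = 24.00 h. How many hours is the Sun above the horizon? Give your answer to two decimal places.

cos H₀ = −tan φ · tan δ = −tan(+35.9°) × tan(+12.800°) = -0.1645, so H₀ = 1.7360 rad = 99.47°.
Daylight = 2H₀/(2π) × 24.00 h = (1.7360/π) × 24.00 = 13.26 h.

13.26 h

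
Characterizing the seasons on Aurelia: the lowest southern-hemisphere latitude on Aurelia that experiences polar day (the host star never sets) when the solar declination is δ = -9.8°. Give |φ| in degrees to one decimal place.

|φ| = 80.2°

Polar day requires cos H₀ = −tan φ tan δ ≤ −1, i.e. tan φ tan δ ≥ 1.
The boundary is |tan φ| · |tan δ| = 1, so |φ| = 90° − |δ| = 90° − 9.8° = 80.2° in the southern hemisphere.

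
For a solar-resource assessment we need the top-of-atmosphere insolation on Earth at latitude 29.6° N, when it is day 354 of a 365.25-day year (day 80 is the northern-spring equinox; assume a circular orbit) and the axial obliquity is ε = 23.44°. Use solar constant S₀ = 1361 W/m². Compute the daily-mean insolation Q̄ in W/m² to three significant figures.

Solar longitude: λ_s = 360° × (354 − 80)/365.25 = 270.062°.
sin δ = sin 23.44° × sin 270.062° = -0.39779, so δ = -23.440°.
cos H₀ = −tan(+29.6°) tan(-23.440°) = 0.2463, H₀ = 1.3219 rad.
Bracket: H₀ sin φ sin δ + cos φ cos δ sin H₀ = 1.3219×0.49394×-0.39779 + 0.86949×0.91748×0.96919 = -0.259733 + 0.773161 = 0.513428.
Q̄ = (S₀/π) × [bracket] = (1361/π) × 0.513428 = 222.4 W/m².

Q̄ ≈ 222 W/m²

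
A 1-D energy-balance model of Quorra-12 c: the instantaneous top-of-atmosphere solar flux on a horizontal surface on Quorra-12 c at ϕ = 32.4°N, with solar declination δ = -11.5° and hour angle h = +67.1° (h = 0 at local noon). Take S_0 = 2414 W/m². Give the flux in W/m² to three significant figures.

519 W/m²

cos θ_z = sin ϕ sin δ + cos ϕ cos δ cos h = -0.106827 + 0.321953 = 0.215126.
Flux = S_0 · cos θ_z = 2414 × 0.215126 = 519.3 W/m².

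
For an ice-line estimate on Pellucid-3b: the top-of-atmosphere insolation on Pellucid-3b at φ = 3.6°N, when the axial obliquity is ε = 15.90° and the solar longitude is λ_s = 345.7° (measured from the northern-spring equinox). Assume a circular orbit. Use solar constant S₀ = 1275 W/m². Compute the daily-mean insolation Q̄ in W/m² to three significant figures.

Solar declination: sin δ = sin ε · sin λ_s = sin 15.90° × sin 345.7° = -0.06767, so δ = -3.880°.
cos H₀ = −tan(+3.6°) tan(-3.880°) = 0.0043, H₀ = 1.5665 rad.
Bracket: H₀ sin φ sin δ + cos φ cos δ sin H₀ = 1.5665×0.06279×-0.06767 + 0.99803×0.99771×0.99999 = -0.006656 + 0.995735 = 0.989079.
Q̄ = (S₀/π) × [bracket] = (1275/π) × 0.989079 = 401.4 W/m².

Q̄ ≈ 401 W/m²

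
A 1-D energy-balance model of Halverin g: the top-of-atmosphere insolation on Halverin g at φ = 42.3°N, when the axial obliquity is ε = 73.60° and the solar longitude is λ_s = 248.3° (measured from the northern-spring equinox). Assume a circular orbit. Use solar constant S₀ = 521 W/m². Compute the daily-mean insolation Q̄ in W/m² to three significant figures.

Solar declination: sin δ = sin ε · sin λ_s = sin 73.60° × sin 248.3° = -0.89133, so δ = -63.041°.
cos H₀ = −tan(+42.3°) tan(-63.041°) = 1.7890 ≥ 1 ⇒ polar night, H₀ = 0 and Q̄ = 0.

Q̄ ≈ 0.00 W/m²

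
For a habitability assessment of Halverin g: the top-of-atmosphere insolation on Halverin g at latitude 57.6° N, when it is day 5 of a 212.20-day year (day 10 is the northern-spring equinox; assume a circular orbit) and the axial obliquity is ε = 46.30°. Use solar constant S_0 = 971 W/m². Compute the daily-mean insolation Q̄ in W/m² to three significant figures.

Q̄ ≈ 123 W/m²

Solar longitude: L_s = 360° × (5 − 10)/212.20 = -8.483°, i.e. -8.483° + 360° = 351.517°.
sin δ = sin 46.30° × sin 351.517° = -0.10664, so δ = -6.122°.
cos h₀ = −tan(+57.6°) tan(-6.122°) = 0.1690, h₀ = 1.4010 rad.
Bracket: h₀ sin ϕ sin δ + cos ϕ cos δ sin h₀ = 1.4010×0.84433×-0.10664 + 0.53583×0.99430×0.98561 = -0.126145 + 0.525109 = 0.398964.
Q̄ = (S_0/π) × [bracket] = (971/π) × 0.398964 = 123.3 W/m².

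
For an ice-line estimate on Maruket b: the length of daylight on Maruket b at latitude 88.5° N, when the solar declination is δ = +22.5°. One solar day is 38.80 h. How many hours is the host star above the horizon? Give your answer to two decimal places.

38.80 h

Sunrise equation: cos H₀ = −tan φ · tan δ = -15.8182 ≤ −1, so the host star never sets (polar day) and H₀ = π.
Daylight = 2H₀/(2π) × 38.80 h = (3.1416/π) × 38.80 = 38.80 h.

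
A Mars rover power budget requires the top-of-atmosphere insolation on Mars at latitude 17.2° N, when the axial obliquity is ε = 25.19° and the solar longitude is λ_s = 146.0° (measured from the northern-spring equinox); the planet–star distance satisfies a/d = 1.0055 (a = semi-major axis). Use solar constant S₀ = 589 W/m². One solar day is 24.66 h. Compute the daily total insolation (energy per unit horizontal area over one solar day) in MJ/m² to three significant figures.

Solar declination: sin δ = sin ε · sin λ_s = sin 25.19° × sin 146.0° = 0.23800, so δ = +13.769°.
cos H₀ = −tan(+17.2°) tan(+13.769°) = -0.0759, H₀ = 1.6467 rad.
Bracket: H₀ sin φ sin δ + cos φ cos δ sin H₀ = 1.6467×0.29571×0.23800 + 0.95528×0.97126×0.99712 = 0.115893 + 0.925153 = 1.041046.
Inverse-square distance factor (a/d)² = 1.0055² = 1.011030.
Q̄ = (S₀/π) × 1.011030 × [bracket] = (589/π) × 1.011030 × 1.041046 = 197.33 W/m².
Daily total = Q̄ × 24.66 h × 3600 s/h = 197.33 × 24.66 × 3600 / 10⁶ = 17.52 MJ/m².

17.5 MJ/m²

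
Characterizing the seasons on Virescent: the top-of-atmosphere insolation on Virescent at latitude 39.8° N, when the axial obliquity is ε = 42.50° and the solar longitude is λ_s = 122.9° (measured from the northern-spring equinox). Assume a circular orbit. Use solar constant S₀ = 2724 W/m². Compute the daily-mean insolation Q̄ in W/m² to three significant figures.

Q̄ ≈ 1.14e+03 W/m²

Solar declination: sin δ = sin ε · sin λ_s = sin 42.50° × sin 122.9° = 0.56724, so δ = +34.558°.
cos H₀ = −tan(+39.8°) tan(+34.558°) = -0.5739, H₀ = 2.1820 rad.
Bracket: H₀ sin φ sin δ + cos φ cos δ sin H₀ = 2.1820×0.64011×0.56724 + 0.76828×0.82355×0.81895 = 0.792275 + 0.518164 = 1.310439.
Q̄ = (S₀/π) × [bracket] = (2724/π) × 1.310439 = 1136 W/m².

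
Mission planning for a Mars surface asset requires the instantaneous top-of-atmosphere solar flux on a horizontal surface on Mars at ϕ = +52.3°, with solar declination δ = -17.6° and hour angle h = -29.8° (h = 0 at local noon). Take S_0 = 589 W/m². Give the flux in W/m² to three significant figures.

157 W/m²

cos θ_z = sin ϕ sin δ + cos ϕ cos δ cos h = -0.239242 + 0.505822 = 0.266580.
Flux = S_0 · cos θ_z = 589 × 0.266580 = 157.0 W/m².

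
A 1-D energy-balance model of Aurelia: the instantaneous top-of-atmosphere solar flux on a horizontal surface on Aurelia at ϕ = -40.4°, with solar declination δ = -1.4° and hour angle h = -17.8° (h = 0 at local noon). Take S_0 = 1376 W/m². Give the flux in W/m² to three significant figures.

cos θ_z = sin ϕ sin δ + cos ϕ cos δ cos h = 0.015835 + 0.724867 = 0.740702.
Flux = S_0 · cos θ_z = 1376 × 0.740702 = 1019 W/m².

1.02e+03 W/m²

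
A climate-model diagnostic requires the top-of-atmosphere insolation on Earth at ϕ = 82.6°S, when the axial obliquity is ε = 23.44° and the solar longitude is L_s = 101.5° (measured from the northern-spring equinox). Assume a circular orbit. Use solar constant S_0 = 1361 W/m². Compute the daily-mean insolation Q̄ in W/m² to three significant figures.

Q̄ ≈ 0.00 W/m²

Solar declination: sin δ = sin ε · sin L_s = sin 23.44° × sin 101.5° = 0.38980, so δ = +22.942°.
cos h₀ = −tan(-82.6°) tan(+22.942°) = 3.2591 ≥ 1 ⇒ polar night, h₀ = 0 and Q̄ = 0.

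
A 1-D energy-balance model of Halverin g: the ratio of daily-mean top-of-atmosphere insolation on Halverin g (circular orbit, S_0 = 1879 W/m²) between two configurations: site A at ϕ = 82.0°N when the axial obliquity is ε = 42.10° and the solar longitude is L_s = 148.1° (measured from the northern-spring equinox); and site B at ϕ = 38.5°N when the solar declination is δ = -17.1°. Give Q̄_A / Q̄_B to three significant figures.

— Configuration A (ϕ=+82.0°):
Solar declination: sin δ = sin ε · sin L_s = sin 42.10° × sin 148.1° = 0.35428, so δ = +20.749°.
cos h₀ = −tan(+82.0°) tan(+20.749°) = -2.6957 ≤ −1 ⇒ polar day, h₀ = π.
Bracket: h₀ sin ϕ sin δ + cos ϕ cos δ sin h₀ = 3.1416×0.99027×0.35428 + 0.13917×0.93514×0.00000 = 1.102176 + 0.000000 = 1.102176.
Q̄ = (S_0/π) × [bracket] = (1879/π) × 1.102176 = 659.22 W/m².
— Configuration B (ϕ=+38.5°):
cos h₀ = −tan(+38.5°) tan(-17.100°) = 0.2447, h₀ = 1.3236 rad.
Bracket: h₀ sin ϕ sin δ + cos ϕ cos δ sin h₀ = 1.3236×0.62251×-0.29404 + 0.78261×0.95579×0.96960 = -0.242276 + 0.725271 = 0.482995.
Q̄ = (S_0/π) × [bracket] = (1879/π) × 0.482995 = 288.88 W/m².
Ratio Q̄_A / Q̄_B = 659.22 / 288.88 = 2.282.

Q̄_A / Q̄_B ≈ 2.28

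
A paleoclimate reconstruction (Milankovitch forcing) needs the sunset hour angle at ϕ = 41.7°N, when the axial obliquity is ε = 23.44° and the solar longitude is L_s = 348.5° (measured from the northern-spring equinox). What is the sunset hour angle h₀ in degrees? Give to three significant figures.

Solar declination: sin δ = sin ε · sin L_s = sin 23.44° × sin 348.5° = -0.07931, so δ = -4.549°.
cos h₀ = −tan ϕ · tan δ = −tan(+41.7°) × tan(-4.549°) = 0.0709, so h₀ = 1.4999 rad = 85.94°.

h₀ = 85.9°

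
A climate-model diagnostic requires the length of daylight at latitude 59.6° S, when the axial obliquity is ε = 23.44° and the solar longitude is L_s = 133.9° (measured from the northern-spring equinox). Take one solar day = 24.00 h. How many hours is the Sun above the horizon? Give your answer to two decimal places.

Solar declination: sin δ = sin ε · sin L_s = sin 23.44° × sin 133.9° = 0.28663, so δ = +16.656°.
cos h₀ = −tan ϕ · tan δ = −tan(-59.6°) × tan(+16.656°) = 0.5099, so h₀ = 1.0357 rad = 59.34°.
Daylight = 2h₀/(2π) × 24.00 h = (1.0357/π) × 24.00 = 7.91 h.

7.91 h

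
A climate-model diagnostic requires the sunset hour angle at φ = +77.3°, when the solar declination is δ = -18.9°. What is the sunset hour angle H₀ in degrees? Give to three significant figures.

cos H₀ = −tan φ · tan δ = 1.5192 ≥ 1, so the Sun never rises (polar night) and H₀ = 0.

H₀ = 0.00°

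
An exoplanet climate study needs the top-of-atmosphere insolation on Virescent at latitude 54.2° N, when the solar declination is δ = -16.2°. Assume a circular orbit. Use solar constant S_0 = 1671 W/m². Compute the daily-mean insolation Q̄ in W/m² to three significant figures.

Q̄ ≈ 134 W/m²

cos h₀ = −tan(+54.2°) tan(-16.200°) = 0.4028, h₀ = 1.1562 rad.
Bracket: h₀ sin ϕ sin δ + cos ϕ cos δ sin h₀ = 1.1562×0.81106×-0.27899 + 0.58496×0.96029×0.91528 = -0.261622 + 0.514141 = 0.252519.
Q̄ = (S_0/π) × [bracket] = (1671/π) × 0.252519 = 134.3 W/m².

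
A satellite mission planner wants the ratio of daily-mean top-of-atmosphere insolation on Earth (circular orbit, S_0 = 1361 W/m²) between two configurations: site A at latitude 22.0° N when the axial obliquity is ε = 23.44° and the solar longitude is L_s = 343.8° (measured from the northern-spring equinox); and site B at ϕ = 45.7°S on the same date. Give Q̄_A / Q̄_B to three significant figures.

— Configuration A (ϕ=+22.0°):
Solar declination: sin δ = sin ε · sin L_s = sin 23.44° × sin 343.8° = -0.11098, so δ = -6.372°.
cos h₀ = −tan(+22.0°) tan(-6.372°) = 0.0451, h₀ = 1.5257 rad.
Bracket: h₀ sin ϕ sin δ + cos ϕ cos δ sin h₀ = 1.5257×0.37461×-0.11098 + 0.92718×0.99382×0.99898 = -0.063430 + 0.920510 = 0.857080.
Q̄ = (S_0/π) × [bracket] = (1361/π) × 0.857080 = 371.30 W/m².
— Configuration B (ϕ=-45.7°):
cos h₀ = −tan(-45.7°) tan(-6.372°) = -0.1144, h₀ = 1.6855 rad.
Bracket: h₀ sin ϕ sin δ + cos ϕ cos δ sin h₀ = 1.6855×-0.71569×-0.11098 + 0.69842×0.99382×0.99343 = 0.133875 + 0.689544 = 0.823419.
Q̄ = (S_0/π) × [bracket] = (1361/π) × 0.823419 = 356.72 W/m².
Ratio Q̄_A / Q̄_B = 371.30 / 356.72 = 1.041.

Q̄_A / Q̄_B ≈ 1.04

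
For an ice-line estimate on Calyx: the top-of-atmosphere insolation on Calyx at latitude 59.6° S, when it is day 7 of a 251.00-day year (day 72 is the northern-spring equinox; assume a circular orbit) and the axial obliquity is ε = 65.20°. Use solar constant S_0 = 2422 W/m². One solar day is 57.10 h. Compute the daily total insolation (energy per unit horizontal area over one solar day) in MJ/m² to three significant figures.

389 MJ/m²

Solar longitude: L_s = 360° × (7 − 72)/251.00 = -93.227°, i.e. -93.227° + 360° = 266.773°.
sin δ = sin 65.20° × sin 266.773° = -0.90634, so δ = -65.004°.
cos h₀ = −tan(-59.6°) tan(-65.004°) = -3.6559 ≤ −1 ⇒ polar day, h₀ = π.
Bracket: h₀ sin ϕ sin δ + cos ϕ cos δ sin h₀ = 3.1416×-0.86251×-0.90634 + 0.50603×0.42255×0.00000 = 2.455875 + 0.000000 = 2.455875.
Q̄ = (S_0/π) × [bracket] = (2422/π) × 2.455875 = 1893.3 W/m².
Daily total = Q̄ × 57.10 h × 3600 s/h = 1893.3 × 57.10 × 3600 / 10⁶ = 389.2 MJ/m².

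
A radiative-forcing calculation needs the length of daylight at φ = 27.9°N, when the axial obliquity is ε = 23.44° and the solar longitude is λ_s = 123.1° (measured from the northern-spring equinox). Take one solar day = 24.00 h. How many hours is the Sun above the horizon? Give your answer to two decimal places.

Solar declination: sin δ = sin ε · sin λ_s = sin 23.44° × sin 123.1° = 0.33323, so δ = +19.465°.
cos H₀ = −tan φ · tan δ = −tan(+27.9°) × tan(+19.465°) = -0.1871, so H₀ = 1.7590 rad = 100.79°.
Daylight = 2H₀/(2π) × 24.00 h = (1.7590/π) × 24.00 = 13.44 h.

13.44 h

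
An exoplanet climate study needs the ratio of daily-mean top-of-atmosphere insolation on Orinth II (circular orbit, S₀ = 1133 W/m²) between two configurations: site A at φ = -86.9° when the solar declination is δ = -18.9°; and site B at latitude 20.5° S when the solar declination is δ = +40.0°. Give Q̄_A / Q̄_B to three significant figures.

Q̄_A / Q̄_B ≈ 2.54

— Configuration A (φ=-86.9°):
cos H₀ = −tan(-86.9°) tan(-18.900°) = -6.3218 ≤ −1 ⇒ polar day, H₀ = π.
Bracket: H₀ sin φ sin δ + cos φ cos δ sin H₀ = 3.1416×-0.99854×-0.32392 + 0.05408×0.94609×0.00000 = 1.016141 + 0.000000 = 1.016141.
Q̄ = (S₀/π) × [bracket] = (1133/π) × 1.016141 = 366.47 W/m².
— Configuration B (φ=-20.5°):
cos H₀ = −tan(-20.5°) tan(+40.000°) = 0.3137, H₀ = 1.2517 rad.
Bracket: H₀ sin φ sin δ + cos φ cos δ sin H₀ = 1.2517×-0.35021×0.64279 + 0.93667×0.76604×0.94951 = -0.281772 + 0.681299 = 0.399527.
Q̄ = (S₀/π) × [bracket] = (1133/π) × 0.399527 = 144.09 W/m².
Ratio Q̄_A / Q̄_B = 366.47 / 144.09 = 2.543.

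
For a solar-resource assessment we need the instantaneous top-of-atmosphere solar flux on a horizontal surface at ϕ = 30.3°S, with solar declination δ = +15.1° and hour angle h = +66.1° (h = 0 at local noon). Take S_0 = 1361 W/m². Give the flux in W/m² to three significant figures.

cos θ_z = sin ϕ sin δ + cos ϕ cos δ cos h = -0.131432 + 0.337720 = 0.206288.
Flux = S_0 · cos θ_z = 1361 × 0.206288 = 280.8 W/m².

281 W/m²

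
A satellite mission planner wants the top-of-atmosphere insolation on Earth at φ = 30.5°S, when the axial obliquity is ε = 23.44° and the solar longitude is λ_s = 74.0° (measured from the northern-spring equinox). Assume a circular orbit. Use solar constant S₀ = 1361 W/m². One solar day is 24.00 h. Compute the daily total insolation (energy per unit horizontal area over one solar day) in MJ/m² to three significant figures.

Solar declination: sin δ = sin ε · sin λ_s = sin 23.44° × sin 74.0° = 0.38238, so δ = +22.481°.
cos H₀ = −tan(-30.5°) tan(+22.481°) = 0.2438, H₀ = 1.3246 rad.
Bracket: H₀ sin φ sin δ + cos φ cos δ sin H₀ = 1.3246×-0.50754×0.38238 + 0.86163×0.92401×0.96983 = -0.257069 + 0.772135 = 0.515066.
Q̄ = (S₀/π) × [bracket] = (1361/π) × 0.515066 = 223.14 W/m².
Daily total = Q̄ × 24.00 h × 3600 s/h = 223.14 × 24.00 × 3600 / 10⁶ = 19.28 MJ/m².

19.3 MJ/m²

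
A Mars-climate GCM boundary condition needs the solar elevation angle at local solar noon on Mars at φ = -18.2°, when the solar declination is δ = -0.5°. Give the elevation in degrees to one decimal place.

72.3°

At local noon the hour angle is zero, so the zenith angle equals |φ − δ| = |-18.2° − (-0.500°)| = 17.700°.
Elevation = 90° − 17.700° = 72.3°.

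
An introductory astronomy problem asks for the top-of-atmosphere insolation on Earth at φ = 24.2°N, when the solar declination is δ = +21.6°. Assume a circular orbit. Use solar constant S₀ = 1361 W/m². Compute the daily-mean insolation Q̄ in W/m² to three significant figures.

cos H₀ = −tan(+24.2°) tan(+21.600°) = -0.1779, H₀ = 1.7497 rad.
Bracket: H₀ sin φ sin δ + cos φ cos δ sin H₀ = 1.7497×0.40992×0.36812 + 0.91212×0.92978×0.98404 = 0.264029 + 0.834536 = 1.098565.
Q̄ = (S₀/π) × [bracket] = (1361/π) × 1.098565 = 475.9 W/m².

Q̄ ≈ 476 W/m²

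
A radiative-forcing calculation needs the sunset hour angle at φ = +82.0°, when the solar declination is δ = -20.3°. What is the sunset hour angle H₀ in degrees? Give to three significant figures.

H₀ = 0.00°

cos H₀ = −tan φ · tan δ = 2.6321 ≥ 1, so the Sun never rises (polar night) and H₀ = 0.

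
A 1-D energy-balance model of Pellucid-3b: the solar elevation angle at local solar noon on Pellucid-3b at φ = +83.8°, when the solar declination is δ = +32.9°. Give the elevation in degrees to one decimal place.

39.1°

At local noon the hour angle is zero, so the zenith angle equals |φ − δ| = |+83.8° − (+32.900°)| = 50.900°.
Elevation = 90° − 50.900° = 39.1°.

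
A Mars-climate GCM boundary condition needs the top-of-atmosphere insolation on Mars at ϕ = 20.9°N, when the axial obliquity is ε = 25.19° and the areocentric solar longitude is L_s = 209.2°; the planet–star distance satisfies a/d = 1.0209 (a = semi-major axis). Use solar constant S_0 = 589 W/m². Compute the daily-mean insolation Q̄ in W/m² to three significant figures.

Q̄ ≈ 156 W/m²

sin δ = sin 25.19° × sin 209.2° = -0.20764, so δ = -11.984°.
cos h₀ = −tan(+20.9°) tan(-11.984°) = 0.0811, h₀ = 1.4896 rad.
Bracket: h₀ sin ϕ sin δ + cos ϕ cos δ sin h₀ = 1.4896×0.35674×-0.20764 + 0.93420×0.97820×0.99671 = -0.110340 + 0.910828 = 0.800488.
Inverse-square distance factor (a/d)² = 1.0209² = 1.042237.
Q̄ = (S_0/π) × 1.042237 × [bracket] = (589/π) × 1.042237 × 0.800488 = 156.4 W/m².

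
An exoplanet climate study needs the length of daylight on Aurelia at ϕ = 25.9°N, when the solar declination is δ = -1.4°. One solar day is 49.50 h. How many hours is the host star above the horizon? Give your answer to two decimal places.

cos h₀ = −tan ϕ · tan δ = −tan(+25.9°) × tan(-1.400°) = 0.0119, so h₀ = 1.5589 rad = 89.32°.
Daylight = 2h₀/(2π) × 49.50 h = (1.5589/π) × 49.50 = 24.56 h.

24.56 h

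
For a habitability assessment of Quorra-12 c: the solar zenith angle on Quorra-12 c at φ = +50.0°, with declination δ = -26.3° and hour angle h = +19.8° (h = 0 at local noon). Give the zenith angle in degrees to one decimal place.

cos θ_z = sin φ sin δ + cos φ cos δ cos h = -0.339412 + 0.542183 = 0.202771.
θ_z = arccos(0.202771) = 78.3°.

θ_z = 78.3°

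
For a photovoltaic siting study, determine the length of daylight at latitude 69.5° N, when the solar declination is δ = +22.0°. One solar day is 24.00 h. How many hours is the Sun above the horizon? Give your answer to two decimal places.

Sunrise equation: cos H₀ = −tan φ · tan δ = -1.0806 ≤ −1, so the Sun never sets (polar day) and H₀ = π.
Daylight = 2H₀/(2π) × 24.00 h = (3.1416/π) × 24.00 = 24.00 h.

24.00 h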